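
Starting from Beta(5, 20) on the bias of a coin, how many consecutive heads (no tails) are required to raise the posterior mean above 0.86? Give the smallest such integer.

After k heads and 0 tails the posterior is Beta(5+k, 20), with mean (5+k)/(5+20+k).
Set (5+k)/(25+k) > 0.86 and solve: k > (0.86·25 − 5)/(1 − 0.86) = 117.857.
The smallest integer exceeding 117.857 is 118, and checking k=118: (123)/(143) = 0.8601 > 0.86.

k = 118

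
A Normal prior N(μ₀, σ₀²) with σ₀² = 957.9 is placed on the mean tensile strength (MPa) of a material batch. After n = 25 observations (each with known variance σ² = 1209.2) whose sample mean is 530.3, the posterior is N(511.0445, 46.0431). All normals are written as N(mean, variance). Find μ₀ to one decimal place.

With known observation variance, the Normal–Normal posterior has precision τ_n = τ₀ + n/σ² and mean μ_n = (τ₀μ₀ + (n/σ²)x̄)/τ_n.
Here τ₀ = 1/957.9 = 0.001044 and τ_data = 25/1209.2 = 0.020675, so τ_n = 0.021719.
Rearranging for μ₀: μ₀ = (μ_n·τ_n − τ_data·x̄)/τ₀ = (511.0445·0.021719 − 0.020675·530.3) / 0.001044 = 0.135423/0.001044 ≈ 129.7.

μ₀ = 129.7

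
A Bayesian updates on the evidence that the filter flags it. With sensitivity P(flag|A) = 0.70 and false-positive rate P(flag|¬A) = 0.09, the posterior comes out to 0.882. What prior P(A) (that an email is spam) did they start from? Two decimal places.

P(A) = 0.49

In odds form, posterior odds = prior odds × likelihood ratio, so prior odds = posterior odds ÷ LR.
Posterior odds = 0.882/(1−0.882) = 7.4746. LR = 0.70/0.09 = 7.7778.
Prior odds = 7.4746/7.7778 = 0.9610, so P(A) = 0.9610/(1+0.9610) ≈ 0.49.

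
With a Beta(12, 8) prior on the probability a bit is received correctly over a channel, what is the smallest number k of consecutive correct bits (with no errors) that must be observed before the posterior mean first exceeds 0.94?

k = 114

After k correct bits and 0 errors the posterior is Beta(12+k, 8), with mean (12+k)/(12+8+k).
Set (12+k)/(20+k) > 0.94 and solve: k > (0.94·20 − 12)/(1 − 0.94) = 113.333.
The smallest integer exceeding 113.333 is 114.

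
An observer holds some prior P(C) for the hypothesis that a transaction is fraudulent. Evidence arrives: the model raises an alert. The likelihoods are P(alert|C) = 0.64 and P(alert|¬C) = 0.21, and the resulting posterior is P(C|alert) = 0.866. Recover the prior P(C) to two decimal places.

P(C) = 0.68

In odds form, posterior odds = prior odds × likelihood ratio, so prior odds = posterior odds ÷ LR.
Posterior odds = 0.866/(1−0.866) = 6.4627. LR = 0.64/0.21 = 3.0476.
Prior odds = 6.4627/3.0476 = 2.1206, so P(C) = 2.1206/(1+2.1206) ≈ 0.68.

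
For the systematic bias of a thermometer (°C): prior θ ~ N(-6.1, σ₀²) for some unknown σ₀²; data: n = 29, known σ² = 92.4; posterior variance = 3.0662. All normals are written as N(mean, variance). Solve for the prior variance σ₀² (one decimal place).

σ₀² = 81.4

For the Normal–Normal model with known σ², precisions add: τ_n = τ₀ + n/σ².
So 1/σ₀² = 1/3.0662 − 29/92.4 = 0.326137 − 0.313853 = 0.012284.
Hence σ₀² = 1/0.012284 ≈ 81.4.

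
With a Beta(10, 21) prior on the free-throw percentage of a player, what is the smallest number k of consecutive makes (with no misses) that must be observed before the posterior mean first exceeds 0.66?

k = 31

After k makes and 0 misses the posterior is Beta(10+k, 21), with mean (10+k)/(10+21+k).
Set (10+k)/(31+k) > 0.66 and solve: k > (0.66·31 − 10)/(1 − 0.66) = 30.765.
The smallest integer exceeding 30.765 is 31, and checking k=31: (41)/(62) = 0.6613 > 0.66.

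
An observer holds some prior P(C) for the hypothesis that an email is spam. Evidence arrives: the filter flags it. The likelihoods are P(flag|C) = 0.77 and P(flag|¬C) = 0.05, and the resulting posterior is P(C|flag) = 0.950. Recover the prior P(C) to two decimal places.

P(C) = 0.55

In odds form, posterior odds = prior odds × likelihood ratio, so prior odds = posterior odds ÷ LR.
Posterior odds = 0.950/(1−0.950) = 19.0000. LR = 0.77/0.05 = 15.4000.
Prior odds = 19.0000/15.4000 = 1.2338, so P(C) = 1.2338/(1+1.2338) ≈ 0.55.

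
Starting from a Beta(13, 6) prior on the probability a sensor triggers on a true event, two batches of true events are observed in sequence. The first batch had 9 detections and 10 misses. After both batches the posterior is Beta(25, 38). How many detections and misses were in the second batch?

Because Beta–binomial updating is additive in the counts, the combined data contributed (α_post−α_prior, β_post−β_prior) successes and failures.
Total across both batches: 25−13=12 detections, 38−6=32 misses.
Subtract the first batch: 12−9=3 detections and 32−10=22 misses.

3 detections and 22 misses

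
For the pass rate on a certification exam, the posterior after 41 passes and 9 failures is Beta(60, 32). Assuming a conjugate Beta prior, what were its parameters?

Under Beta–binomial conjugacy the posterior parameters are (a+s, b+f).
So a = 60 − 41 = 19 and b = 32 − 9 = 23.

Beta(19, 23)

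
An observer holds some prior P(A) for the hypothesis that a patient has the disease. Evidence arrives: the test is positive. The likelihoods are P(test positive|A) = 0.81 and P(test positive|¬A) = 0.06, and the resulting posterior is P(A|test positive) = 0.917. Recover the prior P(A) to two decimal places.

P(A) = 0.45

In odds form, posterior odds = prior odds × likelihood ratio, so prior odds = posterior odds ÷ LR.
Posterior odds = 0.917/(1−0.917) = 11.0482. LR = 0.81/0.06 = 13.5000.
Prior odds = 11.0482/13.5000 = 0.8184, so P(A) = 0.8184/(1+0.8184) ≈ 0.45.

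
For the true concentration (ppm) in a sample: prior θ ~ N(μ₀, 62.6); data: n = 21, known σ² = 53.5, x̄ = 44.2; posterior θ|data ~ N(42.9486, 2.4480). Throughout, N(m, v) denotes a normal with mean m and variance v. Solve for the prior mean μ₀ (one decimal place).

With known observation variance, the Normal–Normal posterior has precision τ_n = τ₀ + n/σ² and mean μ_n = (τ₀μ₀ + (n/σ²)x̄)/τ_n.
Here τ₀ = 1/62.6 = 0.015974 and τ_data = 21/53.5 = 0.392523, so τ_n = 0.408497.
Rearranging for μ₀: μ₀ = (μ_n·τ_n − τ_data·x̄)/τ₀ = (42.9486·0.408497 − 0.392523·44.2) / 0.015974 = 0.194858/0.015974 ≈ 12.2.

μ₀ = 12.2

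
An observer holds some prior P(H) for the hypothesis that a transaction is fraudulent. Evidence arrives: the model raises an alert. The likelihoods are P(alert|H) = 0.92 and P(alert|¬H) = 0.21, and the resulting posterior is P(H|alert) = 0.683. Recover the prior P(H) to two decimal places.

Bayes' rule in odds form gives O(H|E) = O(H)·[P(E|H)/P(E|¬H)], hence O(H) = O(H|E)/LR.
Posterior odds = 0.683/(1−0.683) = 2.1546. LR = 0.92/0.21 = 4.3810.
Prior odds = 2.1546/4.3810 = 0.4918, so P(H) = 0.4918/(1+0.4918) ≈ 0.33.

P(H) = 0.33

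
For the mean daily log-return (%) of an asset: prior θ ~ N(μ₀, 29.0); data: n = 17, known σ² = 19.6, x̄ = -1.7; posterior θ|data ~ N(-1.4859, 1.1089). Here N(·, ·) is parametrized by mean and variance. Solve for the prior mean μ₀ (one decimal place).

With known observation variance, the Normal–Normal posterior has precision τ_n = τ₀ + n/σ² and mean μ_n = (τ₀μ₀ + (n/σ²)x̄)/τ_n.
Here τ₀ = 1/29.0 = 0.034483 and τ_data = 17/19.6 = 0.867347, so τ_n = 0.901830.
Rearranging for μ₀: μ₀ = (μ_n·τ_n − τ_data·x̄)/τ₀ = (-1.4859·0.901830 − 0.867347·-1.7) / 0.034483 = 0.134461/0.034483 ≈ 3.9.

μ₀ = 3.9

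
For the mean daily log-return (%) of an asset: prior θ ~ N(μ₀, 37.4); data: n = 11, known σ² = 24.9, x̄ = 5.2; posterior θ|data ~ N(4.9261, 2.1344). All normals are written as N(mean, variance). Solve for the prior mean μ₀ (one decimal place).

The posterior mean is a precision-weighted average: μ_n = (τ₀μ₀ + τ_data·x̄)/(τ₀+τ_data), with τ₀=1/σ₀² and τ_data=n/σ².
Here τ₀ = 1/37.4 = 0.026738 and τ_data = 11/24.9 = 0.441767, so τ_n = 0.468505.
Rearranging for μ₀: μ₀ = (μ_n·τ_n − τ_data·x̄)/τ₀ = (4.9261·0.468505 − 0.441767·5.2) / 0.026738 = 0.010714/0.026738 ≈ 0.4.

μ₀ = 0.4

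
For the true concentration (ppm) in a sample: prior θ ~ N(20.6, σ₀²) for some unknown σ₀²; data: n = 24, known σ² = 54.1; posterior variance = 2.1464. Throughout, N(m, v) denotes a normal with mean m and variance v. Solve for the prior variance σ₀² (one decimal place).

For the Normal–Normal model with known σ², precisions add: τ_n = τ₀ + n/σ².
So 1/σ₀² = 1/2.1464 − 24/54.1 = 0.465896 − 0.443623 = 0.022273.
Hence σ₀² = 1/0.022273 ≈ 44.9.

σ₀² = 44.9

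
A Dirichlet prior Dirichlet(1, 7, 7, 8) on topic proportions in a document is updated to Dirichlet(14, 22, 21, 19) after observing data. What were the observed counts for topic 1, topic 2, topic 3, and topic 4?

counts (13, 15, 14, 11)

For a Dirichlet(α) prior with multinomial counts c, the posterior is Dirichlet(α + c) componentwise.
Counts are posterior − prior componentwise: 14−1=13, 22−7=15, 21−7=14, 19−8=11.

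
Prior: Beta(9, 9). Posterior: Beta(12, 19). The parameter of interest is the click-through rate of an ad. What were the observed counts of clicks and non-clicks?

3 clicks and 10 non-clicks

Beta is conjugate to the binomial likelihood: posterior = Beta(α+s, β+f).
So s = 12 − 9 = 3 and f = 19 − 9 = 10.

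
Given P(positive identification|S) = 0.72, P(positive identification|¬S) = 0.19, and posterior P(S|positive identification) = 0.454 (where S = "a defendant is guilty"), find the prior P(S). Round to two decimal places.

Bayes' rule in odds form gives O(S|E) = O(S)·[P(E|S)/P(E|¬S)], hence O(S) = O(S|E)/LR.
Posterior odds = 0.454/(1−0.454) = 0.8315. LR = 0.72/0.19 = 3.7895.
Prior odds = 0.8315/3.7895 = 0.2194, so P(S) = 0.2194/(1+0.2194) ≈ 0.18.

P(S) = 0.18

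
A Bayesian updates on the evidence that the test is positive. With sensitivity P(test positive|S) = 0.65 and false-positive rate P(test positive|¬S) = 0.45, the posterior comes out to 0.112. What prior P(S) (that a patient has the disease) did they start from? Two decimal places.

P(S) = 0.08

In odds form, posterior odds = prior odds × likelihood ratio, so prior odds = posterior odds ÷ LR.
Posterior odds = 0.112/(1−0.112) = 0.1261. LR = 0.65/0.45 = 1.4444.
Prior odds = 0.1261/1.4444 = 0.0873, so P(S) = 0.0873/(1+0.0873) ≈ 0.08.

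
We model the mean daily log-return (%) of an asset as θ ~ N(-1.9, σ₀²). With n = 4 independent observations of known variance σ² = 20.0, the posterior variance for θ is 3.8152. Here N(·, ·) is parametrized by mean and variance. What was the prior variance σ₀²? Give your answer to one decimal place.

Posterior precision equals prior precision plus data precision: 1/σ_n² = 1/σ₀² + n/σ².
So 1/σ₀² = 1/3.8152 − 4/20.0 = 0.262109 − 0.200000 = 0.062109.
Hence σ₀² = 1/0.062109 ≈ 16.1.

σ₀² = 16.1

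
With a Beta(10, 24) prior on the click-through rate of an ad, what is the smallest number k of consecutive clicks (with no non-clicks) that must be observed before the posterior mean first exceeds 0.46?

k = 11

After k clicks and 0 non-clicks the posterior is Beta(10+k, 24), with mean (10+k)/(10+24+k).
Set (10+k)/(34+k) > 0.46 and solve: k > (0.46·34 − 10)/(1 − 0.46) = 10.444.
The smallest integer exceeding 10.444 is 11, and checking k=11: (21)/(45) = 0.4667 > 0.46.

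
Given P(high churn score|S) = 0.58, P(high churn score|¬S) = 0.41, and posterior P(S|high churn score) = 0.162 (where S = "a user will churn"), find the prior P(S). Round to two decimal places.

P(S) = 0.12

In odds form, posterior odds = prior odds × likelihood ratio, so prior odds = posterior odds ÷ LR.
Posterior odds = 0.162/(1−0.162) = 0.1933. LR = 0.58/0.41 = 1.4146.
Prior odds = 0.1933/1.4146 = 0.1366, so P(S) = 0.1366/(1+0.1366) ≈ 0.12.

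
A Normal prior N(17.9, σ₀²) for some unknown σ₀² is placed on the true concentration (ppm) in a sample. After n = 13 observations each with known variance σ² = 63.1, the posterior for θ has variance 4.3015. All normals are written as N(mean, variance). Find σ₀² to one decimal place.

σ₀² = 37.8

For the Normal–Normal model with known σ², precisions add: τ_n = τ₀ + n/σ².
So 1/σ₀² = 1/4.3015 − 13/63.1 = 0.232477 − 0.206022 = 0.026455.
Hence σ₀² = 1/0.026455 ≈ 37.8.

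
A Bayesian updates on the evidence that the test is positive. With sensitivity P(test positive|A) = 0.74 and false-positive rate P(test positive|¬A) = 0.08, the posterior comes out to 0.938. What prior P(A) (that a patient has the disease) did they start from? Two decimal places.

In odds form, posterior odds = prior odds × likelihood ratio, so prior odds = posterior odds ÷ LR.
Posterior odds = 0.938/(1−0.938) = 15.1290. LR = 0.74/0.08 = 9.2500.
Prior odds = 15.1290/9.2500 = 1.6356, so P(A) = 1.6356/(1+1.6356) ≈ 0.62.

P(A) = 0.62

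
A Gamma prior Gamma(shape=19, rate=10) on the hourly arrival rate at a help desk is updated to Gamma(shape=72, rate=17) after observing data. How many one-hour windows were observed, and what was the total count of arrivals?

A Gamma(α, β) prior (rate parametrization) on a Poisson rate with n observations summing to S gives posterior Gamma(α+S, β+n).
Matching: Σxᵢ = 72 − 19 = 53 and n = 17 − 10 = 7.

n = 7 one-hour windows with total 53 arrivals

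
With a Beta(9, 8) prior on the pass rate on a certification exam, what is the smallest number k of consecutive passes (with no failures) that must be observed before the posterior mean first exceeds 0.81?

k = 26

After k passes and 0 failures the posterior is Beta(9+k, 8), with mean (9+k)/(9+8+k).
Set (9+k)/(17+k) > 0.81 and solve: k > (0.81·17 − 9)/(1 − 0.81) = 25.105.
The smallest integer exceeding 25.105 is 26, and checking k=26: (35)/(43) = 0.8140 > 0.81.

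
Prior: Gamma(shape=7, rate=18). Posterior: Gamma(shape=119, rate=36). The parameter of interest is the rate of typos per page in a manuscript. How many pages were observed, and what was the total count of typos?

n = 18 pages with total 112 typos

Gamma–Poisson conjugacy: posterior shape = α + Σxᵢ, posterior rate = β + n.
Matching: Σxᵢ = 119 − 7 = 112 and n = 36 − 18 = 18.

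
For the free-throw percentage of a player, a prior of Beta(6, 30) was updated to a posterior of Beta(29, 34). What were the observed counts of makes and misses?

Beta is conjugate to the binomial likelihood: posterior = Beta(α+s, β+f).
Match parameters: s=29−6=23, f=34−30=4.

23 makes and 4 misses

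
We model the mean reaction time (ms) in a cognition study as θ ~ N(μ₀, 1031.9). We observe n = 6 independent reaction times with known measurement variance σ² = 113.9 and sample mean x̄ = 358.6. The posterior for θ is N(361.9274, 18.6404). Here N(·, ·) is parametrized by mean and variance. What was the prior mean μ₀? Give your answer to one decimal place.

With known observation variance, the Normal–Normal posterior has precision τ_n = τ₀ + n/σ² and mean μ_n = (τ₀μ₀ + (n/σ²)x̄)/τ_n.
Here τ₀ = 1/1031.9 = 0.000969 and τ_data = 6/113.9 = 0.052678, so τ_n = 0.053647.
Rearranging for μ₀: μ₀ = (μ_n·τ_n − τ_data·x̄)/τ₀ = (361.9274·0.053647 − 0.052678·358.6) / 0.000969 = 0.525988/0.000969 ≈ 542.8.

μ₀ = 542.8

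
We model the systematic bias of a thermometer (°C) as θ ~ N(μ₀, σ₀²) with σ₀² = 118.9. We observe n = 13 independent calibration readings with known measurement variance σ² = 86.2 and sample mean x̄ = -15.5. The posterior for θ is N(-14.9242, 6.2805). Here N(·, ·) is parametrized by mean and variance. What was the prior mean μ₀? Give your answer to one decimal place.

With known observation variance, the Normal–Normal posterior has precision τ_n = τ₀ + n/σ² and mean μ_n = (τ₀μ₀ + (n/σ²)x̄)/τ_n.
Here τ₀ = 1/118.9 = 0.008410 and τ_data = 13/86.2 = 0.150812, so τ_n = 0.159222.
Rearranging for μ₀: μ₀ = (μ_n·τ_n − τ_data·x̄)/τ₀ = (-14.9242·0.159222 − 0.150812·-15.5) / 0.008410 = -0.038675/0.008410 ≈ -4.6.

μ₀ = -4.6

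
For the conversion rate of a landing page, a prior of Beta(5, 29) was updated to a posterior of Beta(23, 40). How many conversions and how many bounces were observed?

Under Beta–binomial conjugacy the posterior parameters are (α+s, β+f).
Match parameters: s=23−5=18, f=40−29=11.

18 conversions and 11 bounces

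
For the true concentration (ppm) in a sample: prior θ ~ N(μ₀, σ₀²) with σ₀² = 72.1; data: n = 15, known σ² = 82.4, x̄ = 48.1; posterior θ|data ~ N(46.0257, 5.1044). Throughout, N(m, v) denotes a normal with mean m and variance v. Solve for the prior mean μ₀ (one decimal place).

The posterior mean is a precision-weighted average: μ_n = (τ₀μ₀ + τ_data·x̄)/(τ₀+τ_data), with τ₀=1/σ₀² and τ_data=n/σ².
Here τ₀ = 1/72.1 = 0.013870 and τ_data = 15/82.4 = 0.182039, so τ_n = 0.195909.
Rearranging for μ₀: μ₀ = (μ_n·τ_n − τ_data·x̄)/τ₀ = (46.0257·0.195909 − 0.182039·48.1) / 0.013870 = 0.260773/0.013870 ≈ 18.8.

μ₀ = 18.8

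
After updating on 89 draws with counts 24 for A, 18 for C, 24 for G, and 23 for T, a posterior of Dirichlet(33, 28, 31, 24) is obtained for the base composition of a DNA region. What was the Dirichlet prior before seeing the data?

Dirichlet(9, 10, 7, 1)

For a Dirichlet(α) prior with multinomial counts c, the posterior is Dirichlet(α + c) componentwise.
Subtract each count from the matching posterior parameter: 33−24=9, 28−18=10, 31−24=7, 24−23=1.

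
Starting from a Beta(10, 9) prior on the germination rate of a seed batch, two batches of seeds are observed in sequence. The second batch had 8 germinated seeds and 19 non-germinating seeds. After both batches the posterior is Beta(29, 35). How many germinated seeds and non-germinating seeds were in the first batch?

11 germinated seeds and 7 non-germinating seeds

Because Beta–binomial updating is additive in the counts, the combined data contributed (α_post−α_prior, β_post−β_prior) successes and failures.
Total across both batches: 29−10=19 germinated seeds, 35−9=26 non-germinating seeds.
Subtract the second batch: 19−8=11 germinated seeds and 26−19=7 non-germinating seeds.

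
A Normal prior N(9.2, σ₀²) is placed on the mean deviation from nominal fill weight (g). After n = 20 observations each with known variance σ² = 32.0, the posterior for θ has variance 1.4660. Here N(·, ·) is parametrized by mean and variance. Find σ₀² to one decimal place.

σ₀² = 17.5

Posterior precision equals prior precision plus data precision: 1/σ_n² = 1/σ₀² + n/σ².
So 1/σ₀² = 1/1.4660 − 20/32.0 = 0.682128 − 0.625000 = 0.057128.
Hence σ₀² = 1/0.057128 ≈ 17.5.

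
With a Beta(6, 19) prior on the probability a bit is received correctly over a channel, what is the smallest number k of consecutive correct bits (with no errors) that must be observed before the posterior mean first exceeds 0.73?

After k correct bits and 0 errors the posterior is Beta(6+k, 19), with mean (6+k)/(6+19+k).
Set (6+k)/(25+k) > 0.73 and solve: k > (0.73·25 − 6)/(1 − 0.73) = 45.370.
The smallest integer exceeding 45.370 is 46.

k = 46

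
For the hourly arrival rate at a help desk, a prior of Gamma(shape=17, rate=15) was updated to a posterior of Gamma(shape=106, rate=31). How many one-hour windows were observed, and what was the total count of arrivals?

n = 16 one-hour windows with total 89 arrivals

Gamma–Poisson conjugacy: posterior shape = α + Σxᵢ, posterior rate = β + n.
Matching: Σxᵢ = 106 − 17 = 89 and n = 31 − 15 = 16.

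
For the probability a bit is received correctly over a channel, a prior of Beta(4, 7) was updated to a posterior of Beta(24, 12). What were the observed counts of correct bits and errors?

20 correct bits and 5 errors

Beta is conjugate to the binomial likelihood: posterior = Beta(α+s, β+f).
Match parameters: s=24−4=20, f=12−7=5.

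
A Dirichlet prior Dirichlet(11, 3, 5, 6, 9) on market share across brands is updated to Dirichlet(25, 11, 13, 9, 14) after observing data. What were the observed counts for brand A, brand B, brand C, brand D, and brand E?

For a Dirichlet(α) prior with multinomial counts c, the posterior is Dirichlet(α + c) componentwise.
Counts are posterior − prior componentwise: 25−11=14, 11−3=8, 13−5=8, 9−6=3, 14−9=5.

counts (14, 8, 8, 3, 5)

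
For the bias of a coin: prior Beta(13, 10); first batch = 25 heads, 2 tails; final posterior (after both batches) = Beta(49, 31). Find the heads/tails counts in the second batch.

Sequential conjugate updates are equivalent to a single update on the pooled data, so total successes = posterior α − prior α and total failures = posterior β − prior β.
Total across both batches: 49−13=36 heads, 31−10=21 tails.
Subtract the first batch: 36−25=11 heads and 21−2=19 tails.

11 heads and 19 tails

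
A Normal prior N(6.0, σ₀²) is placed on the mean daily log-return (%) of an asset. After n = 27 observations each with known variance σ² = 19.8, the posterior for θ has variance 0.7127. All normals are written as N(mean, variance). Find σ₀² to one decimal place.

σ₀² = 25.3

Posterior precision equals prior precision plus data precision: 1/σ_n² = 1/σ₀² + n/σ².
So 1/σ₀² = 1/0.7127 − 27/19.8 = 1.403115 − 1.363636 = 0.039479.
Hence σ₀² = 1/0.039479 ≈ 25.3.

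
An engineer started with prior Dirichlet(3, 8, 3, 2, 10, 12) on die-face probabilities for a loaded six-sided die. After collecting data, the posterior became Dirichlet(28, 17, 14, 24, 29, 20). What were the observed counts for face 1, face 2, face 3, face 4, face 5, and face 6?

For a Dirichlet(α) prior with multinomial counts c, the posterior is Dirichlet(α + c) componentwise.
Counts are posterior − prior componentwise: 28−3=25, 17−8=9, 14−3=11, 24−2=22, 29−10=19, 20−12=8.

counts (25, 9, 11, 22, 19, 8)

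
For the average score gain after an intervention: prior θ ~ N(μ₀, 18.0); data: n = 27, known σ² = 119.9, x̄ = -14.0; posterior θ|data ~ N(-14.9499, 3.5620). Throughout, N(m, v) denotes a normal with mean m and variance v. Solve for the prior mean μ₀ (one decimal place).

μ₀ = -18.8

With known observation variance, the Normal–Normal posterior has precision τ_n = τ₀ + n/σ² and mean μ_n = (τ₀μ₀ + (n/σ²)x̄)/τ_n.
Here τ₀ = 1/18.0 = 0.055556 and τ_data = 27/119.9 = 0.225188, so τ_n = 0.280744.
Rearranging for μ₀: μ₀ = (μ_n·τ_n − τ_data·x̄)/τ₀ = (-14.9499·0.280744 − 0.225188·-14.0) / 0.055556 = -1.044463/0.055556 ≈ -18.8.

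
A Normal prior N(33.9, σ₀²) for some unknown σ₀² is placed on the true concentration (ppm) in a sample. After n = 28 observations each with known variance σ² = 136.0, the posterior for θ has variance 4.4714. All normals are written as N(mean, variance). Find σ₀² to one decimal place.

For the Normal–Normal model with known σ², precisions add: τ_n = τ₀ + n/σ².
So 1/σ₀² = 1/4.4714 − 28/136.0 = 0.223644 − 0.205882 = 0.017762.
Hence σ₀² = 1/0.017762 ≈ 56.3.

σ₀² = 56.3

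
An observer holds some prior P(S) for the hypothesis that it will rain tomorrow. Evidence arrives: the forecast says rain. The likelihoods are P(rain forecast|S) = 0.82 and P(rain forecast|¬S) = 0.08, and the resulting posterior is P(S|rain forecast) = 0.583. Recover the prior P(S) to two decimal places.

Bayes' rule in odds form gives O(S|E) = O(S)·[P(E|S)/P(E|¬S)], hence O(S) = O(S|E)/LR.
Posterior odds = 0.583/(1−0.583) = 1.3981. LR = 0.82/0.08 = 10.2500.
Prior odds = 1.3981/10.2500 = 0.1364, so P(S) = 0.1364/(1+0.1364) ≈ 0.12.

P(S) = 0.12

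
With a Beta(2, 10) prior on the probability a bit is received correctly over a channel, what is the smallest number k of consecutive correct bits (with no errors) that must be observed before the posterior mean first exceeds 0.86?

k = 60

After k correct bits and 0 errors the posterior is Beta(2+k, 10), with mean (2+k)/(2+10+k).
Set (2+k)/(12+k) > 0.86 and solve: k > (0.86·12 − 2)/(1 − 0.86) = 59.429.
The smallest integer exceeding 59.429 is 60, and checking k=60: (62)/(72) = 0.8611 > 0.86.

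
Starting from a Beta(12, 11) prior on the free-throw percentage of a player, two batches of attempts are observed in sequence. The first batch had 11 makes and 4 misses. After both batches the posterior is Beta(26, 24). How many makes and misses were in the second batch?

Because Beta–binomial updating is additive in the counts, the combined data contributed (α_post−α_prior, β_post−β_prior) successes and failures.
Total across both batches: 26−12=14 makes, 24−11=13 misses.
Subtract the first batch: 14−11=3 makes and 13−4=9 misses.

3 makes and 9 misses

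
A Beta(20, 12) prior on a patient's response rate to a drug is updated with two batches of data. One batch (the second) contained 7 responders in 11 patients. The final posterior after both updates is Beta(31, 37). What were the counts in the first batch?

Sequential conjugate updates are equivalent to a single update on the pooled data, so total successes = posterior α − prior α and total failures = posterior β − prior β.
Total across both batches: 31−20=11 responders, 37−12=25 non-responders.
Subtract the second batch: 11−7=4 responders and 25−4=21 non-responders.

4 responders and 21 non-responders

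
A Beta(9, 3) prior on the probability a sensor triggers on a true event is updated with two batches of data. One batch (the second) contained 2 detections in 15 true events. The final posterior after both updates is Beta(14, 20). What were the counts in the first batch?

Sequential conjugate updates are equivalent to a single update on the pooled data, so total successes = posterior α − prior α and total failures = posterior β − prior β.
Total across both batches: 14−9=5 detections, 20−3=17 misses.
Subtract the second batch: 5−2=3 detections and 17−13=4 misses.

3 detections and 4 misses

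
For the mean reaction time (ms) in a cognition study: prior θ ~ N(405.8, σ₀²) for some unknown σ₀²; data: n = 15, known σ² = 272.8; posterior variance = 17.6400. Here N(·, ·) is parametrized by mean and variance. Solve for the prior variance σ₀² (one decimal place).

For the Normal–Normal model with known σ², precisions add: τ_n = τ₀ + n/σ².
So 1/σ₀² = 1/17.6400 − 15/272.8 = 0.056689 − 0.054985 = 0.001704.
Hence σ₀² = 1/0.001704 ≈ 586.9.

σ₀² = 586.9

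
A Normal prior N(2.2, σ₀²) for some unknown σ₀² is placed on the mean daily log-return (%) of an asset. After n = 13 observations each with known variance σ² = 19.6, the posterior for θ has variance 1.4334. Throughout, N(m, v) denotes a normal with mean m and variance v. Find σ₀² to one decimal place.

Posterior precision equals prior precision plus data precision: 1/σ_n² = 1/σ₀² + n/σ².
So 1/σ₀² = 1/1.4334 − 13/19.6 = 0.697642 − 0.663265 = 0.034377.
Hence σ₀² = 1/0.034377 ≈ 29.1.

σ₀² = 29.1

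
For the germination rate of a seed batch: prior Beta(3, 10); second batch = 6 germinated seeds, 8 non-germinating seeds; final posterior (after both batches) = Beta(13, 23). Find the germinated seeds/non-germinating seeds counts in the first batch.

Because Beta–binomial updating is additive in the counts, the combined data contributed (α_post−α_prior, β_post−β_prior) successes and failures.
Total across both batches: 13−3=10 germinated seeds, 23−10=13 non-germinating seeds.
Subtract the second batch: 10−6=4 germinated seeds and 13−8=5 non-germinating seeds.

4 germinated seeds and 5 non-germinating seeds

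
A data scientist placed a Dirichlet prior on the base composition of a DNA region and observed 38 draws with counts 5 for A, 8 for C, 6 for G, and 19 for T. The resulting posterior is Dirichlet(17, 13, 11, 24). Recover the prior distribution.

For a Dirichlet(α) prior with multinomial counts c, the posterior is Dirichlet(α + c) componentwise.
Subtract each count from the matching posterior parameter: 17−5=12, 13−8=5, 11−6=5, 24−19=5.

Dirichlet(12, 5, 5, 5)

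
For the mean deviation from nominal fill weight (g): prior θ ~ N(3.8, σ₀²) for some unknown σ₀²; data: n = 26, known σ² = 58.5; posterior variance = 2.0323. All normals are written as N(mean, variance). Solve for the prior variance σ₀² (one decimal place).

σ₀² = 21.0

For the Normal–Normal model with known σ², precisions add: τ_n = τ₀ + n/σ².
So 1/σ₀² = 1/2.0323 − 26/58.5 = 0.492053 − 0.444444 = 0.047609.
Hence σ₀² = 1/0.047609 ≈ 21.0.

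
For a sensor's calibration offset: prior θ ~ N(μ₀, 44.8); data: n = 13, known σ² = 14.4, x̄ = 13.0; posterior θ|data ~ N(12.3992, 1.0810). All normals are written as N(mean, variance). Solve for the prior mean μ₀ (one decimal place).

μ₀ = -11.9

With known observation variance, the Normal–Normal posterior has precision τ_n = τ₀ + n/σ² and mean μ_n = (τ₀μ₀ + (n/σ²)x̄)/τ_n.
Here τ₀ = 1/44.8 = 0.022321 and τ_data = 13/14.4 = 0.902778, so τ_n = 0.925099.
Rearranging for μ₀: μ₀ = (μ_n·τ_n − τ_data·x̄)/τ₀ = (12.3992·0.925099 − 0.902778·13.0) / 0.022321 = -0.265626/0.022321 ≈ -11.9.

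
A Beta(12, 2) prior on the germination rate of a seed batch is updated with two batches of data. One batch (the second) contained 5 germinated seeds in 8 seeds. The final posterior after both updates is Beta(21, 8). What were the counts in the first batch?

4 germinated seeds and 3 non-germinating seeds

Sequential conjugate updates are equivalent to a single update on the pooled data, so total successes = posterior α − prior α and total failures = posterior β − prior β.
Total across both batches: 21−12=9 germinated seeds, 8−2=6 non-germinating seeds.
Subtract the second batch: 9−5=4 germinated seeds and 6−3=3 non-germinating seeds.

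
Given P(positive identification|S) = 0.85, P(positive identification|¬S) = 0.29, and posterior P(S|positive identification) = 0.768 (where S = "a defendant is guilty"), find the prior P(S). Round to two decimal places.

In odds form, posterior odds = prior odds × likelihood ratio, so prior odds = posterior odds ÷ LR.
Posterior odds = 0.768/(1−0.768) = 3.3103. LR = 0.85/0.29 = 2.9310.
Prior odds = 3.3103/2.9310 = 1.1294, so P(S) = 1.1294/(1+1.1294) ≈ 0.53.

P(S) = 0.53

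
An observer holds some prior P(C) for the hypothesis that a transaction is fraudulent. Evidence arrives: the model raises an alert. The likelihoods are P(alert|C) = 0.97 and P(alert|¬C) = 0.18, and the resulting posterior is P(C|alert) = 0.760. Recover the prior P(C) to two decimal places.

P(C) = 0.37

In odds form, posterior odds = prior odds × likelihood ratio, so prior odds = posterior odds ÷ LR.
Posterior odds = 0.760/(1−0.760) = 3.1667. LR = 0.97/0.18 = 5.3889.
Prior odds = 3.1667/5.3889 = 0.5876, so P(C) = 0.5876/(1+0.5876) ≈ 0.37.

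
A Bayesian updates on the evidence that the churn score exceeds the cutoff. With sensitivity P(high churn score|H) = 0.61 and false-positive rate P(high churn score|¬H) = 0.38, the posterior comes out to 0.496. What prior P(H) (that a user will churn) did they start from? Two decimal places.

P(H) = 0.38

Bayes' rule in odds form gives O(H|E) = O(H)·[P(E|H)/P(E|¬H)], hence O(H) = O(H|E)/LR.
Posterior odds = 0.496/(1−0.496) = 0.9841. LR = 0.61/0.38 = 1.6053.
Prior odds = 0.9841/1.6053 = 0.6130, so P(H) = 0.6130/(1+0.6130) ≈ 0.38.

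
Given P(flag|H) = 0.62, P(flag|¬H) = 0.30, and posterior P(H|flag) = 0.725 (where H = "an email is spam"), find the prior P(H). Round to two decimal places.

P(H) = 0.56

Bayes' rule in odds form gives O(H|E) = O(H)·[P(E|H)/P(E|¬H)], hence O(H) = O(H|E)/LR.
Posterior odds = 0.725/(1−0.725) = 2.6364. LR = 0.62/0.30 = 2.0667.
Prior odds = 2.6364/2.0667 = 1.2757, so P(H) = 1.2757/(1+1.2757) ≈ 0.56.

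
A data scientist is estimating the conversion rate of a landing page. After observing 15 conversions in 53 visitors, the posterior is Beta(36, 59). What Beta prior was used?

Beta is conjugate to the binomial likelihood: posterior = Beta(a+s, b+f).
So a = 36 − 15 = 21 and b = 59 − 38 = 21.

Beta(21, 21)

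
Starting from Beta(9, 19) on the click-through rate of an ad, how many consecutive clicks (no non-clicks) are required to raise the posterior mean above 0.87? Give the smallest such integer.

k = 119

After k clicks and 0 non-clicks the posterior is Beta(9+k, 19), with mean (9+k)/(9+19+k).
Set (9+k)/(28+k) > 0.87 and solve: k > (0.87·28 − 9)/(1 − 0.87) = 118.154.
The smallest integer exceeding 118.154 is 119.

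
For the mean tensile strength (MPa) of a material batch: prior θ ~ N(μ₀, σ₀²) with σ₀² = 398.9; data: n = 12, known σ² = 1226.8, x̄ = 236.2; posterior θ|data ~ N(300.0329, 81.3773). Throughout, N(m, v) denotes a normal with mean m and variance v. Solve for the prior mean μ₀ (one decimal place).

With known observation variance, the Normal–Normal posterior has precision τ_n = τ₀ + n/σ² and mean μ_n = (τ₀μ₀ + (n/σ²)x̄)/τ_n.
Here τ₀ = 1/398.9 = 0.002507 and τ_data = 12/1226.8 = 0.009782, so τ_n = 0.012289.
Rearranging for μ₀: μ₀ = (μ_n·τ_n − τ_data·x̄)/τ₀ = (300.0329·0.012289 − 0.009782·236.2) / 0.002507 = 1.376596/0.002507 ≈ 549.1.

μ₀ = 549.1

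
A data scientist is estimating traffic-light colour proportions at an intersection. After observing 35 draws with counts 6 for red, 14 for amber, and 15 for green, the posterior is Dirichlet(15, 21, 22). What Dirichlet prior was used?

Dirichlet(9, 7, 7)

For a Dirichlet(α) prior with multinomial counts c, the posterior is Dirichlet(α + c) componentwise.
Subtract each count from the matching posterior parameter: 15−6=9, 21−14=7, 22−15=7.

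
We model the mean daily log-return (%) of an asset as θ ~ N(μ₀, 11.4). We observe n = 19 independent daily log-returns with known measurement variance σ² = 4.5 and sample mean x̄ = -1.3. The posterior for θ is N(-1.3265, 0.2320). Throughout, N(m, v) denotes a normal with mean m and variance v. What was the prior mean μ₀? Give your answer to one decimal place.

The posterior mean is a precision-weighted average: μ_n = (τ₀μ₀ + τ_data·x̄)/(τ₀+τ_data), with τ₀=1/σ₀² and τ_data=n/σ².
Here τ₀ = 1/11.4 = 0.087719 and τ_data = 19/4.5 = 4.222222, so τ_n = 4.309941.
Rearranging for μ₀: μ₀ = (μ_n·τ_n − τ_data·x̄)/τ₀ = (-1.3265·4.309941 − 4.222222·-1.3) / 0.087719 = -0.228248/0.087719 ≈ -2.6.

μ₀ = -2.6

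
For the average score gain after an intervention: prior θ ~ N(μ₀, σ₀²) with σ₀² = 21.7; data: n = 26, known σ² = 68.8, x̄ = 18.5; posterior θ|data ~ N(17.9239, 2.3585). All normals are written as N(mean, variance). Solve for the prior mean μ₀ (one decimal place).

With known observation variance, the Normal–Normal posterior has precision τ_n = τ₀ + n/σ² and mean μ_n = (τ₀μ₀ + (n/σ²)x̄)/τ_n.
Here τ₀ = 1/21.7 = 0.046083 and τ_data = 26/68.8 = 0.377907, so τ_n = 0.423990.
Rearranging for μ₀: μ₀ = (μ_n·τ_n − τ_data·x̄)/τ₀ = (17.9239·0.423990 − 0.377907·18.5) / 0.046083 = 0.608275/0.046083 ≈ 13.2.

μ₀ = 13.2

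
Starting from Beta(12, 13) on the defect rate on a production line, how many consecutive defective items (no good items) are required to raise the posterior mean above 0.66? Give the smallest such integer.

After k defective items and 0 good items the posterior is Beta(12+k, 13), with mean (12+k)/(12+13+k).
Set (12+k)/(25+k) > 0.66 and solve: k > (0.66·25 − 12)/(1 − 0.66) = 13.235.
The smallest integer exceeding 13.235 is 14.

k = 14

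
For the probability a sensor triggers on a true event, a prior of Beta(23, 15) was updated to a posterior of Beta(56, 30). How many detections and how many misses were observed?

33 detections and 15 misses

A Beta(a, b) prior with s successes and f failures in binomial data gives a Beta(a+s, b+f) posterior.
Match parameters: s=56−23=33, f=30−15=15.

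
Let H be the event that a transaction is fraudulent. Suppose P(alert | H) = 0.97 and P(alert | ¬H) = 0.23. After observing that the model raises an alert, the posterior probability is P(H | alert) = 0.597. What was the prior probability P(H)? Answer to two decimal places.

P(H) = 0.26

Bayes' rule in odds form gives O(H|E) = O(H)·[P(E|H)/P(E|¬H)], hence O(H) = O(H|E)/LR.
Posterior odds = 0.597/(1−0.597) = 1.4814. LR = 0.97/0.23 = 4.2174.
Prior odds = 1.4814/4.2174 = 0.3513, so P(H) = 0.3513/(1+0.3513) ≈ 0.26.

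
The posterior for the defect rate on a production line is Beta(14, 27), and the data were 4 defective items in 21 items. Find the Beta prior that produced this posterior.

Under Beta–binomial conjugacy the posterior parameters are (α+s, β+f).
So α = 14 − 4 = 10 and β = 27 − 17 = 10.

Beta(10, 10)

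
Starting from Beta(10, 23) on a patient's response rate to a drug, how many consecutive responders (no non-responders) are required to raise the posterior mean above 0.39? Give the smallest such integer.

After k responders and 0 non-responders the posterior is Beta(10+k, 23), with mean (10+k)/(10+23+k).
Set (10+k)/(33+k) > 0.39 and solve: k > (0.39·33 − 10)/(1 − 0.39) = 4.705.
The smallest integer exceeding 4.705 is 5.

k = 5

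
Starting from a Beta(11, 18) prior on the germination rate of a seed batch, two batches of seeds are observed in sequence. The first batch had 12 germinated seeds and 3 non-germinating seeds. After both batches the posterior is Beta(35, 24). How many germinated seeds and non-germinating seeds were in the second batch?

Because Beta–binomial updating is additive in the counts, the combined data contributed (α_post−α_prior, β_post−β_prior) successes and failures.
Total across both batches: 35−11=24 germinated seeds, 24−18=6 non-germinating seeds.
Subtract the first batch: 24−12=12 germinated seeds and 6−3=3 non-germinating seeds.

12 germinated seeds and 3 non-germinating seeds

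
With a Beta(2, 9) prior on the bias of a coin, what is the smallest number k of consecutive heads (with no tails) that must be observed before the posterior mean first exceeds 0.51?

After k heads and 0 tails the posterior is Beta(2+k, 9), with mean (2+k)/(2+9+k).
Set (2+k)/(11+k) > 0.51 and solve: k > (0.51·11 − 2)/(1 − 0.51) = 7.367.
The smallest integer exceeding 7.367 is 8.

k = 8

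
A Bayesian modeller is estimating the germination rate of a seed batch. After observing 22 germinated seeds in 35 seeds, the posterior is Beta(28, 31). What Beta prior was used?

Beta(6, 18)

Under Beta–binomial conjugacy the posterior parameters are (α+s, β+f).
So α = 28 − 22 = 6 and β = 31 − 13 = 18.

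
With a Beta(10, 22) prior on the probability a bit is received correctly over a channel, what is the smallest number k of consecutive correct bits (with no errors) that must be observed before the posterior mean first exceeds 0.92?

k = 244

After k correct bits and 0 errors the posterior is Beta(10+k, 22), with mean (10+k)/(10+22+k).
Set (10+k)/(32+k) > 0.92 and solve: k > (0.92·32 − 10)/(1 − 0.92) = 243.000.
The smallest integer exceeding 243.000 is 244.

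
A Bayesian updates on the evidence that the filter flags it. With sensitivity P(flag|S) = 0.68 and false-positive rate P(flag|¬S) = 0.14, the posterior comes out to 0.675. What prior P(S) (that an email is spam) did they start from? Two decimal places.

Bayes' rule in odds form gives O(S|E) = O(S)·[P(E|S)/P(E|¬S)], hence O(S) = O(S|E)/LR.
Posterior odds = 0.675/(1−0.675) = 2.0769. LR = 0.68/0.14 = 4.8571.
Prior odds = 2.0769/4.8571 = 0.4276, so P(S) = 0.4276/(1+0.4276) ≈ 0.30.

P(S) = 0.30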